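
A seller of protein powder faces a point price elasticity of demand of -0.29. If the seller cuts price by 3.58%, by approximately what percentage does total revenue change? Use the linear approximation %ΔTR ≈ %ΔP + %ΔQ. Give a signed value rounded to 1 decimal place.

%ΔQ ≈ Ed × %ΔP = (-0.29) × (-3.58%) = +1.0382%
%ΔTR ≈ %ΔP + %ΔQ = (-3.58%) + (+1.0382%) = -2.5418%

-2.5%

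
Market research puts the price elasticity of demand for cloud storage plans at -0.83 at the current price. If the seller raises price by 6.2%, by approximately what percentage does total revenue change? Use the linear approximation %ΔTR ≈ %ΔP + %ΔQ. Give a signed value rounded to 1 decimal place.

%ΔQ ≈ Ed × %ΔP = (-0.83) × (+6.2%) = -5.1460%
%ΔTR ≈ %ΔP + %ΔQ = (+6.2%) + (-5.1460%) = +1.0540%

+1.1%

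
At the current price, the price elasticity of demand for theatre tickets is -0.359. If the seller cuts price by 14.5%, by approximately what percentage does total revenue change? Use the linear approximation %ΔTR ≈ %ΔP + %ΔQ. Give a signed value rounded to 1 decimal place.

-9.3%

%ΔQ ≈ Ed × %ΔP = (-0.359) × (-14.5%) = +5.2055%
%ΔTR ≈ %ΔP + %ΔQ = (-14.5%) + (+5.2055%) = -9.2945%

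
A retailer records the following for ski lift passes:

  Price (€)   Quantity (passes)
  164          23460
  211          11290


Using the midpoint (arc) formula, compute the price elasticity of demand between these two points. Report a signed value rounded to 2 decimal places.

%ΔQ = (11290 − 23460) / [(23460 + 11290)/2] = -12170/17375 = -0.700431…
%ΔP = (211 − 164) / [(164 + 211)/2] = 47/187.5 = 0.250666…
Arc Ed = %ΔQ / %ΔP = (-12170/17375) / (47/187.5) = -2.7942…

-2.79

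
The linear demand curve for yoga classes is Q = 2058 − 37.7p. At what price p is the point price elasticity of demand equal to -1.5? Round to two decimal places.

32.75

Ed = −37.7p/(2058 − 37.7p). Set this equal to -1.5:
37.7p = 1.5·(2058 − 37.7p) ⇒ 37.7p(1 + 1.5) = 1.5·2058
p = 1.5·2058 / (37.7·2.5) = 32.7533…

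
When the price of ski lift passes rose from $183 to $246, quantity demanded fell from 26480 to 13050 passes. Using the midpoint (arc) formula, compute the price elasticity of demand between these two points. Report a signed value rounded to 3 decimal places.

%ΔQ = (13050 − 26480) / [(26480 + 13050)/2] = -13430/19765 = -0.679483…
%ΔP = (246 − 183) / [(183 + 246)/2] = 63/214.5 = 0.293706…
Arc Ed = %ΔQ / %ΔP = (-13430/19765) / (63/214.5) = -2.31348…

-2.313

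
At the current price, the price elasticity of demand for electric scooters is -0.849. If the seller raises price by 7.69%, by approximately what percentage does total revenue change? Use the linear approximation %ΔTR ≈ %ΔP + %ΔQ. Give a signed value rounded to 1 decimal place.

+1.2%

%ΔQ ≈ Ed × %ΔP = (-0.849) × (+7.69%) = -6.5288%
%ΔTR ≈ %ΔP + %ΔQ = (+7.69%) + (-6.5288%) = +1.1612%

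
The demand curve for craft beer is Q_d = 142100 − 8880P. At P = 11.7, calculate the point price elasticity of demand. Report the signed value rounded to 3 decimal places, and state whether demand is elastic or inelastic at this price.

dQ_d/dP = −8880. At P = 11.7, Q_d = 142100 − 8880(11.7) = 38204.
Ed = (dQ_d/dP)·(P/Q_d) = −8880 × (11.7/38204) = -2.71950…
|Ed| = 2.720 > 1, so demand is elastic.

-2.720; elastic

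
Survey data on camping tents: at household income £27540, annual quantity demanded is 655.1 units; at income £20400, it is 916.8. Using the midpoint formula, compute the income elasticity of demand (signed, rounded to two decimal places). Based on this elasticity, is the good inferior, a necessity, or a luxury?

-1.12; inferior

%ΔQ = (916.8 − 655.1)/[( 655.1 + 916.8)/2] = 261.7/785.95 = 0.332972…
%ΔIncome = (20400 − 27540)/[( 27540 + 20400)/2] = -7140/23970 = -0.297872…
E_income = (261.7/785.95) / (-7140/23970) = -1.1178…
E_income < 0 ⇒ inferior good.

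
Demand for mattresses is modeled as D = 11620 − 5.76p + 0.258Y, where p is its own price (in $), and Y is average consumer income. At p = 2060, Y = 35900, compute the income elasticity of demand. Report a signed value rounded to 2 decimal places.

1.03

At the given values, D = 11620 − 5.76(2060) + 0.258(35900) = 9016.6.
∂D/∂Y = 0.258.
E = (0.258) × (35900/9016.6) = 1.0272…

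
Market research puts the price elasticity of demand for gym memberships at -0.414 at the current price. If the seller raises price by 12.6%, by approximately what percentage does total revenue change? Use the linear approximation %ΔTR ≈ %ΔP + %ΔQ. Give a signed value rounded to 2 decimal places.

%ΔQ ≈ Ed × %ΔP = (-0.414) × (+12.6%) = -5.2164%
%ΔTR ≈ %ΔP + %ΔQ = (+12.6%) + (-5.2164%) = +7.3836%

+7.38%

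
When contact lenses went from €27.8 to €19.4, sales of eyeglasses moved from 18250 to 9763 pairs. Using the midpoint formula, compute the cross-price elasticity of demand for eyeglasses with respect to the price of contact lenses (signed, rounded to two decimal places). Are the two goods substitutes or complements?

1.70; substitutes

%ΔQ_{eyeglasses} = (9763 − 18250)/avg = -8487/14006.5 = -0.605932…
%ΔP_{contact lenses} = (19.4 − 27.8)/avg = -8.4/23.6 = -0.355932…
E_cross = (-8487/14006.5) / (-8.4/23.6) = 1.7023…
E_cross > 0 ⇒ the goods are substitutes.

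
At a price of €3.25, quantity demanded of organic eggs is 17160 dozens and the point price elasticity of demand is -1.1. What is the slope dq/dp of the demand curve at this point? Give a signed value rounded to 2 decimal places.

-5808.00

Ed = (dq/dp)·(p/q) ⇒ dq/dp = Ed·q/p = (-1.1)·17160/3.25 = -5808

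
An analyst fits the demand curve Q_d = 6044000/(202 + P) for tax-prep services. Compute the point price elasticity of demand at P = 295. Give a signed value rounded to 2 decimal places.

-0.59

dQ_d/dP = −6044000/(202 + P)² = -24.4687. At P = 295, Q_d = 12161.
Ed = (dQ_d/dP)·(P/Q_d) = (-24.4687) × (295/12161) = -0.5935…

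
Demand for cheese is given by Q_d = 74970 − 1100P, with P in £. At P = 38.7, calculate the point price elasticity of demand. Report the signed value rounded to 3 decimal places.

dQ_d/dP = −1100. At P = 38.7, Q_d = 74970 − 1100(38.7) = 32400.
Ed = (dQ_d/dP)·(P/Q_d) = −1100 × (38.7/32400) = -1.31388…

-1.314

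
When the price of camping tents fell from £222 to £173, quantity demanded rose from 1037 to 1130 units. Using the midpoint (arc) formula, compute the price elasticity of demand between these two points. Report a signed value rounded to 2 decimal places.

%ΔQ = (1130 − 1037) / [(1037 + 1130)/2] = 93/1083.5 = 0.085832…
%ΔP = (173 − 222) / [(222 + 173)/2] = -49/197.5 = -0.248101…
Arc Ed = %ΔQ / %ΔP = (93/1083.5) / (-49/197.5) = -0.3459…

-0.35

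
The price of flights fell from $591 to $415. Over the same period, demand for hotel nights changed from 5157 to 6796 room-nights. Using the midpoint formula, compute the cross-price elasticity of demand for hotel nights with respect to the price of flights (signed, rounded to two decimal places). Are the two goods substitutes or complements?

%ΔQ_{hotel nights} = (6796 − 5157)/avg = 1639/5976.5 = 0.274240…
%ΔP_{flights} = (415 − 591)/avg = -176/503 = -0.349900…
E_cross = (1639/5976.5) / (-176/503) = -0.7837…
E_cross < 0 ⇒ the goods are complements.

-0.78; complements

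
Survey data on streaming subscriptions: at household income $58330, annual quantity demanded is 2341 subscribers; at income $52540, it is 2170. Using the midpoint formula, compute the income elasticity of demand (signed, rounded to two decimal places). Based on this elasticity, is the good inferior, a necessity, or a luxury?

%ΔQ = (2170 − 2341)/[( 2341 + 2170)/2] = -171/2255.5 = -0.075814…
%ΔIncome = (52540 − 58330)/[( 58330 + 52540)/2] = -5790/55435 = -0.104446…
E_income = (-171/2255.5) / (-5790/55435) = 0.7258…
0 < E_income < 1 ⇒ normal good, necessity.

0.73; necessity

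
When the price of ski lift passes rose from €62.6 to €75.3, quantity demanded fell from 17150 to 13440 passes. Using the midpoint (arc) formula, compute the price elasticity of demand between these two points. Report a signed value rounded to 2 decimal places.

%ΔQ = (13440 − 17150) / [(17150 + 13440)/2] = -3710/15295 = -0.242562…
%ΔP = (75.3 − 62.6) / [(62.6 + 75.3)/2] = 12.7/68.95 = 0.184191…
Arc Ed = %ΔQ / %ΔP = (-3710/15295) / (12.7/68.95) = -1.3169…

-1.32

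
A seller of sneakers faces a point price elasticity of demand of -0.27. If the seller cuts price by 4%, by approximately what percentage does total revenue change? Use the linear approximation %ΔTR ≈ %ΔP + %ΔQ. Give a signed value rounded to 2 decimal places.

-2.92%

%ΔQ ≈ Ed × %ΔP = (-0.27) × (-4%) = +1.0800%
%ΔTR ≈ %ΔP + %ΔQ = (-4%) + (+1.0800%) = -2.9200%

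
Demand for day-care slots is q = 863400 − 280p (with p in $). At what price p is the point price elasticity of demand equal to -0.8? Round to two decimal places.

1370.48

Ed = −280p/(863400 − 280p). Set this equal to -0.8:
280p = 0.8·(863400 − 280p) ⇒ 280p(1 + 0.8) = 0.8·863400
p = 0.8·863400 / (280·1.8) = 1370.4761…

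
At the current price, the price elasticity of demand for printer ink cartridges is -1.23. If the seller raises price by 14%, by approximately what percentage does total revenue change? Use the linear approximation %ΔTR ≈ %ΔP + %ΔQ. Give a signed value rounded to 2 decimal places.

-3.22%

%ΔQ ≈ Ed × %ΔP = (-1.23) × (+14%) = -17.2200%
%ΔTR ≈ %ΔP + %ΔQ = (+14%) + (-17.2200%) = -3.2200%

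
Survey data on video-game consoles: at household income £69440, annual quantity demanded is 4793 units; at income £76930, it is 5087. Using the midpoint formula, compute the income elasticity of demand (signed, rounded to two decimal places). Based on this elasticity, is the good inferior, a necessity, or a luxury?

0.58; necessity

%ΔQ = (5087 − 4793)/[( 4793 + 5087)/2] = 294/4940 = 0.059514…
%ΔIncome = (76930 − 69440)/[( 69440 + 76930)/2] = 7490/73185 = 0.102343…
E_income = (294/4940) / (7490/73185) = 0.5815…
0 < E_income < 1 ⇒ normal good, necessity.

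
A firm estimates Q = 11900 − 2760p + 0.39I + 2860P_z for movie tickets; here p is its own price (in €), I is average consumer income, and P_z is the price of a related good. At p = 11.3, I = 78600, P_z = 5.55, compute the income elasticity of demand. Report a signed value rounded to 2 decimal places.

At the given values, Q = 11900 − 2760(11.3) + 0.39(78600) + 2860(5.55) = 27239.
∂Q/∂I = 0.39.
E = (0.39) × (78600/27239) = 1.1253…

1.13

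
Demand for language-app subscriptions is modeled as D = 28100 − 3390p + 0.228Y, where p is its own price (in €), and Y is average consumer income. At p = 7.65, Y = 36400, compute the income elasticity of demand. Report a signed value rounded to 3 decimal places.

0.793

At the given values, D = 28100 − 3390(7.65) + 0.228(36400) = 10465.7.
∂D/∂Y = 0.228.
E = (0.228) × (36400/10465.7) = 0.79299…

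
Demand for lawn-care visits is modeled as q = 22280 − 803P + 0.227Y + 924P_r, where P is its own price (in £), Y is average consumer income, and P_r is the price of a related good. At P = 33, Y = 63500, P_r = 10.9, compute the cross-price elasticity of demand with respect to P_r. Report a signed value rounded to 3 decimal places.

0.497

At the given values, q = 22280 − 803(33) + 0.227(63500) + 924(10.9) = 20267.1.
∂q/∂P_r = 924.
E = (924) × (10.9/20267.1) = 0.49694…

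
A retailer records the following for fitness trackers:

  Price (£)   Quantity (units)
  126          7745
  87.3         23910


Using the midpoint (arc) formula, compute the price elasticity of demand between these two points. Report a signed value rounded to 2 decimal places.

%ΔQ = (23910 − 7745) / [(7745 + 23910)/2] = 16165/15827.5 = 1.021323…
%ΔP = (87.3 − 126) / [(126 + 87.3)/2] = -38.7/106.65 = -0.362869…
Arc Ed = %ΔQ / %ΔP = (16165/15827.5) / (-38.7/106.65) = -2.8145…

-2.81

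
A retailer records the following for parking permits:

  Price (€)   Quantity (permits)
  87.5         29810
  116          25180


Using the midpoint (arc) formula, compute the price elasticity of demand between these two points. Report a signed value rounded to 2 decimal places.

%ΔQ = (25180 − 29810) / [(29810 + 25180)/2] = -4630/27495 = -0.168394…
%ΔP = (116 − 87.5) / [(87.5 + 116)/2] = 28.5/101.75 = 0.280098…
Arc Ed = %ΔQ / %ΔP = (-4630/27495) / (28.5/101.75) = -0.6011…

-0.60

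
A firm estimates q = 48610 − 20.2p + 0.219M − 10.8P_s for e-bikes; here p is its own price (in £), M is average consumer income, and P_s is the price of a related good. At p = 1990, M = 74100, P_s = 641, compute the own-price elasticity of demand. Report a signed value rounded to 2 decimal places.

At the given values, q = 48610 − 20.2(1990) + 0.219(74100) − 10.8(641) = 17717.1.
∂q/∂p = −20.2.
E = (-20.2) × (1990/17717.1) = -2.2688…

-2.27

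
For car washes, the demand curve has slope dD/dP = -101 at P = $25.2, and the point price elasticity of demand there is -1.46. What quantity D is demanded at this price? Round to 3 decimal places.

1743.288

Ed = (dD/dP)·(P/D) ⇒ D = (dD/dP)·P/Ed = (-101)·25.2/(-1.46) = 1743.28767…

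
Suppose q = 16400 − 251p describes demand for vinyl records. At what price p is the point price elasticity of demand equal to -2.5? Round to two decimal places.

Ed = −251p/(16400 − 251p). Set this equal to -2.5:
251p = 2.5·(16400 − 251p) ⇒ 251p(1 + 2.5) = 2.5·16400
p = 2.5·16400 / (251·3.5) = 46.6704…

46.67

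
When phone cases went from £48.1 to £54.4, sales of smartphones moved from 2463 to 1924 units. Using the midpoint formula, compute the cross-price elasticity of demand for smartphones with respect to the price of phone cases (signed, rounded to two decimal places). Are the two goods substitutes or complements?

%ΔQ_{smartphones} = (1924 − 2463)/avg = -539/2193.5 = -0.245726…
%ΔP_{phone cases} = (54.4 − 48.1)/avg = 6.3/51.25 = 0.122926…
E_cross = (-539/2193.5) / (6.3/51.25) = -1.9989…
E_cross < 0 ⇒ the goods are complements.

-2.00; complements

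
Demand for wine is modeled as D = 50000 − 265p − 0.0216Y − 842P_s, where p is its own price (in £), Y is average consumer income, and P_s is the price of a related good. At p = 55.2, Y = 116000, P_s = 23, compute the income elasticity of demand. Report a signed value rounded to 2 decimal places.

At the given values, D = 50000 − 265(55.2) − 0.0216(116000) − 842(23) = 13500.4.
∂D/∂Y = -0.0216.
E = (-0.0216) × (116000/13500.4) = -0.1855…

-0.19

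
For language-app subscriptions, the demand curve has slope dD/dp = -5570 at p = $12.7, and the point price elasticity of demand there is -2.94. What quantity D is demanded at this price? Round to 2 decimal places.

Ed = (dD/dp)·(p/D) ⇒ D = (dD/dp)·p/Ed = (-5570)·12.7/(-2.94) = 24060.8843…

24060.88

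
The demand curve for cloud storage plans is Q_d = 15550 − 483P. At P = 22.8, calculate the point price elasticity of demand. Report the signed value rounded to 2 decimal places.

dQ_d/dP = −483. At P = 22.8, Q_d = 15550 − 483(22.8) = 4537.6.
Ed = (dQ_d/dP)·(P/Q_d) = −483 × (22.8/4537.6) = -2.4269…

-2.43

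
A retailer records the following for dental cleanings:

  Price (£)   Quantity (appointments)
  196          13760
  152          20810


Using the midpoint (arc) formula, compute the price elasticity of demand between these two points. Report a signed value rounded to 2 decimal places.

%ΔQ = (20810 − 13760) / [(13760 + 20810)/2] = 7050/17285 = 0.407868…
%ΔP = (152 − 196) / [(196 + 152)/2] = -44/174 = -0.252873…
Arc Ed = %ΔQ / %ΔP = (7050/17285) / (-44/174) = -1.6129…

-1.61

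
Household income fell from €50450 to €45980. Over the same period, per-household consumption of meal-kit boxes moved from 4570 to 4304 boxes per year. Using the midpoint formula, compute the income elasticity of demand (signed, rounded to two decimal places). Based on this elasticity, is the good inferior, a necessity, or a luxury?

0.65; necessity

%ΔQ = (4304 − 4570)/[( 4570 + 4304)/2] = -266/4437 = -0.059950…
%ΔIncome = (45980 − 50450)/[( 50450 + 45980)/2] = -4470/48215 = -0.092709…
E_income = (-266/4437) / (-4470/48215) = 0.6466…
0 < E_income < 1 ⇒ normal good, necessity.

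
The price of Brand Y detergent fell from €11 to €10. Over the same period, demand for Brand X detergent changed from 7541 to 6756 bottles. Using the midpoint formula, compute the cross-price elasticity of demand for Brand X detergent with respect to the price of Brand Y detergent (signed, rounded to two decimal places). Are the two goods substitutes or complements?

%ΔQ_{Brand X detergent} = (6756 − 7541)/avg = -785/7148.5 = -0.109813…
%ΔP_{Brand Y detergent} = (10 − 11)/avg = -1/10.5 = -0.095238…
E_cross = (-785/7148.5) / (-1/10.5) = 1.1530…
E_cross > 0 ⇒ the goods are substitutes.

1.15; substitutes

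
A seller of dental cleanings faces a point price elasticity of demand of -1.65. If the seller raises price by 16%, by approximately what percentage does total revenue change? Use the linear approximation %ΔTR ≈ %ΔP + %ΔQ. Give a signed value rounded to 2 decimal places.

%ΔQ ≈ Ed × %ΔP = (-1.65) × (+16%) = -26.4000%
%ΔTR ≈ %ΔP + %ΔQ = (+16%) + (-26.4000%) = -10.4000%

-10.40%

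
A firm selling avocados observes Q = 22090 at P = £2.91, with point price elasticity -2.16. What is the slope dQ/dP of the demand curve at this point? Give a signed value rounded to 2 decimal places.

-16396.70

Ed = (dQ/dP)·(P/Q) ⇒ dQ/dP = Ed·Q/P = (-2.16)·22090/2.91 = -16396.7010…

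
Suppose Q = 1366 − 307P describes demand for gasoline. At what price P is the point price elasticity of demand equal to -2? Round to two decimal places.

Ed = −307P/(1366 − 307P). Set this equal to -2:
307P = 2·(1366 − 307P) ⇒ 307P(1 + 2) = 2·1366
P = 2·1366 / (307·3) = 2.9663…

2.97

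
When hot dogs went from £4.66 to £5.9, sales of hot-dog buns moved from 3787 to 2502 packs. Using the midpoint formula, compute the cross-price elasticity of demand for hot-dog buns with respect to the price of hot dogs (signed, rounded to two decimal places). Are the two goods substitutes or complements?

-1.74; complements

%ΔQ_{hot-dog buns} = (2502 − 3787)/avg = -1285/3144.5 = -0.408650…
%ΔP_{hot dogs} = (5.9 − 4.66)/avg = 1.24/5.28 = 0.234848…
E_cross = (-1285/3144.5) / (1.24/5.28) = -1.7400…
E_cross < 0 ⇒ the goods are complements.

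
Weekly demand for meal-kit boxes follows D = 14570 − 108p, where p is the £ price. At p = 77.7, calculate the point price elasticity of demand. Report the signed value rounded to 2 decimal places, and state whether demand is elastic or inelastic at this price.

dD/dp = −108. At p = 77.7, D = 14570 − 108(77.7) = 6178.4.
Ed = (dD/dp)·(p/D) = −108 × (77.7/6178.4) = -1.3582…
|Ed| = 1.36 > 1, so demand is elastic.

-1.36; elastic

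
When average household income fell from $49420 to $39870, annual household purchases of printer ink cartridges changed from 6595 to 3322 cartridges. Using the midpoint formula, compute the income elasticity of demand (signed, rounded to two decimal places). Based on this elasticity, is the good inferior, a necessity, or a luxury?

3.09; luxury

%ΔQ = (3322 − 6595)/[( 6595 + 3322)/2] = -3273/4958.5 = -0.660078…
%ΔIncome = (39870 − 49420)/[( 49420 + 39870)/2] = -9550/44645 = -0.213909…
E_income = (-3273/4958.5) / (-9550/44645) = 3.0857…
E_income > 1 ⇒ normal good, luxury.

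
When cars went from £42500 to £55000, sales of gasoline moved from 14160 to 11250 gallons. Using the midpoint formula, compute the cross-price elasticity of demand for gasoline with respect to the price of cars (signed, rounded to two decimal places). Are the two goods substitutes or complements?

-0.89; complements

%ΔQ_{gasoline} = (11250 − 14160)/avg = -2910/12705 = -0.229043…
%ΔP_{cars} = (55000 − 42500)/avg = 12500/48750 = 0.256410…
E_cross = (-2910/12705) / (12500/48750) = -0.8932…
E_cross < 0 ⇒ the goods are complements.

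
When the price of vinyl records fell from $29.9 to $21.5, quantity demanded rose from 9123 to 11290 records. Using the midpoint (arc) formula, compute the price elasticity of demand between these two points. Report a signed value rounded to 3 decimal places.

%ΔQ = (11290 − 9123) / [(9123 + 11290)/2] = 2167/10206.5 = 0.212315…
%ΔP = (21.5 − 29.9) / [(29.9 + 21.5)/2] = -8.4/25.7 = -0.326848…
Arc Ed = %ΔQ / %ΔP = (2167/10206.5) / (-8.4/25.7) = -0.64958…

-0.650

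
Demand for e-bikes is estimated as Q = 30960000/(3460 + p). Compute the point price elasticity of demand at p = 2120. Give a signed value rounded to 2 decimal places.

-0.38

dQ/dp = −30960000/(3460 + p)² = -0.994335. At p = 2120, Q = 5548.39.
Ed = (dQ/dp)·(p/Q) = (-0.994335) × (2120/5548.39) = -0.3799…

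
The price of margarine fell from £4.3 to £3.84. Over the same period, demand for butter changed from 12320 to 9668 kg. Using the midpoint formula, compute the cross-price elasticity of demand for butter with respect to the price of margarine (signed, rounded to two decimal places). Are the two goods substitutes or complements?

%ΔQ_{butter} = (9668 − 12320)/avg = -2652/10994 = -0.241222…
%ΔP_{margarine} = (3.84 − 4.3)/avg = -0.46/4.07 = -0.113022…
E_cross = (-2652/10994) / (-0.46/4.07) = 2.1342…
E_cross > 0 ⇒ the goods are substitutes.

2.13; substitutes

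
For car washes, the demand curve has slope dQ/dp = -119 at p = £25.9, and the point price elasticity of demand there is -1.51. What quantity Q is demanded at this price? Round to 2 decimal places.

Ed = (dQ/dp)·(p/Q) ⇒ Q = (dQ/dp)·p/Ed = (-119)·25.9/(-1.51) = 2041.1258…

2041.13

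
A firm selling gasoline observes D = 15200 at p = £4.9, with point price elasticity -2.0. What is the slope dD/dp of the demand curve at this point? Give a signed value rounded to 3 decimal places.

Ed = (dD/dp)·(p/D) ⇒ dD/dp = Ed·D/p = (-2.0)·15200/4.9 = -6204.08163…

-6204.082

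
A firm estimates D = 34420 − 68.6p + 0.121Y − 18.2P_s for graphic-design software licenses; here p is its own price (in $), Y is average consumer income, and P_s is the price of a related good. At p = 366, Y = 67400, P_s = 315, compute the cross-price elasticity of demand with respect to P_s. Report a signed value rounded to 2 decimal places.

At the given values, D = 34420 − 68.6(366) + 0.121(67400) − 18.2(315) = 11734.8.
∂D/∂P_s = -18.2.
E = (-18.2) × (315/11734.8) = -0.4885…

-0.49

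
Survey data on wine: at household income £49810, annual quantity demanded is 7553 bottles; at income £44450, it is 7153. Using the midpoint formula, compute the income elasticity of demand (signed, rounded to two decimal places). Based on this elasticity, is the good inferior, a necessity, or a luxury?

0.48; necessity

%ΔQ = (7153 − 7553)/[( 7553 + 7153)/2] = -400/7353 = -0.054399…
%ΔIncome = (44450 − 49810)/[( 49810 + 44450)/2] = -5360/47130 = -0.113727…
E_income = (-400/7353) / (-5360/47130) = 0.4783…
0 < E_income < 1 ⇒ normal good, necessity.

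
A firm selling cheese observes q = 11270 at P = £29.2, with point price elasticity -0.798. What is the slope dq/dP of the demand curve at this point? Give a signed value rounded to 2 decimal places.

-308.00

Ed = (dq/dP)·(P/q) ⇒ dq/dP = Ed·q/P = (-0.798)·11270/29.2 = -307.9952…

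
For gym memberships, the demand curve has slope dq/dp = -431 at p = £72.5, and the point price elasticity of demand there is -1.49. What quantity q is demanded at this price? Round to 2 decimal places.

Ed = (dq/dp)·(p/q) ⇒ q = (dq/dp)·p/Ed = (-431)·72.5/(-1.49) = 20971.4765…

20971.48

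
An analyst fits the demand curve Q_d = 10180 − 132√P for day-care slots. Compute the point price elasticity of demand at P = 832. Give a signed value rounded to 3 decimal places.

dQ_d/dP = −132/(2√P) = -2.28814. At P = 832, Q_d = 6372.54.
Ed = (dQ_d/dP)·(P/Q_d) = (-2.28814) × (832/6372.54) = -0.29873…

-0.299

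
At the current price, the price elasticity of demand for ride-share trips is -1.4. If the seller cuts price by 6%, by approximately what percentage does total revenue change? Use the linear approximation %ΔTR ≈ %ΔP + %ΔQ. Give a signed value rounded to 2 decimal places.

%ΔQ ≈ Ed × %ΔP = (-1.4) × (-6%) = +8.4000%
%ΔTR ≈ %ΔP + %ΔQ = (-6%) + (+8.4000%) = +2.4000%

+2.40%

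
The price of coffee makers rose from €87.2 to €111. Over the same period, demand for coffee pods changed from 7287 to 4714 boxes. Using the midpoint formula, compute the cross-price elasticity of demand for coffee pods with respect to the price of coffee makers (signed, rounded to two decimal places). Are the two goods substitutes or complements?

%ΔQ_{coffee pods} = (4714 − 7287)/avg = -2573/6000.5 = -0.428797…
%ΔP_{coffee makers} = (111 − 87.2)/avg = 23.8/99.1 = 0.240161…
E_cross = (-2573/6000.5) / (23.8/99.1) = -1.7854…
E_cross < 0 ⇒ the goods are complements.

-1.79; complements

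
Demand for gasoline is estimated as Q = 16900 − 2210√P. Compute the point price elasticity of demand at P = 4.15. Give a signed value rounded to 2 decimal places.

-0.18

dQ/dP = −2210/(2√P) = -542.423. At P = 4.15, Q = 12397.9.
Ed = (dQ/dP)·(P/Q) = (-542.423) × (4.15/12397.9) = -0.1815…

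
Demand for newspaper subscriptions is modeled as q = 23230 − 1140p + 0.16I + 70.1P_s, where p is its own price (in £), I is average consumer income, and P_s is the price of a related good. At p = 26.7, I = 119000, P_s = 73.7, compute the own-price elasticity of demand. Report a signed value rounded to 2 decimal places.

At the given values, q = 23230 − 1140(26.7) + 0.16(119000) + 70.1(73.7) = 16998.37.
∂q/∂p = −1140.
E = (-1140) × (26.7/16998.37) = -1.7906…

-1.79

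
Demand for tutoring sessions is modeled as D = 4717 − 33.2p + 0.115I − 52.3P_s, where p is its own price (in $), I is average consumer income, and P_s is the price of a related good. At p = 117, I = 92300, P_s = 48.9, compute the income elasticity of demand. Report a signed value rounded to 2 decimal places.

At the given values, D = 4717 − 33.2(117) + 0.115(92300) − 52.3(48.9) = 8889.63.
∂D/∂I = 0.115.
E = (0.115) × (92300/8889.63) = 1.1940…

1.19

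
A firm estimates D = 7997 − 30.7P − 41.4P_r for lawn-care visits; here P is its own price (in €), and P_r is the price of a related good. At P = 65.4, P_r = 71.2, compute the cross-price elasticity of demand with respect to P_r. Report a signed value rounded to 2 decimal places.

At the given values, D = 7997 − 30.7(65.4) − 41.4(71.2) = 3041.54.
∂D/∂P_r = -41.4.
E = (-41.4) × (71.2/3041.54) = -0.9691…

-0.97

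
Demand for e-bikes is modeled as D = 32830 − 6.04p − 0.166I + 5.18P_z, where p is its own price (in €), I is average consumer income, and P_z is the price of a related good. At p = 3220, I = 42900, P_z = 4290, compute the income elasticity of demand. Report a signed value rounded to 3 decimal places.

-0.250

At the given values, D = 32830 − 6.04(3220) − 0.166(42900) + 5.18(4290) = 28482.
∂D/∂I = -0.166.
E = (-0.166) × (42900/28482) = -0.25003…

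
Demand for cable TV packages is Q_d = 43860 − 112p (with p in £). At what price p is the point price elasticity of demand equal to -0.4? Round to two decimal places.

Ed = −112p/(43860 − 112p). Set this equal to -0.4:
112p = 0.4·(43860 − 112p) ⇒ 112p(1 + 0.4) = 0.4·43860
p = 0.4·43860 / (112·1.4) = 111.8877…

111.89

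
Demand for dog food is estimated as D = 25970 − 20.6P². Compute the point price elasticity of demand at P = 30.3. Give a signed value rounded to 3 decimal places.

dD/dP = −2·20.6·P = -1248.36. At P = 30.3, D = 7057.346.
Ed = (dD/dP)·(P/D) = (-1248.36) × (30.3/7057.346) = -5.35970…

-5.360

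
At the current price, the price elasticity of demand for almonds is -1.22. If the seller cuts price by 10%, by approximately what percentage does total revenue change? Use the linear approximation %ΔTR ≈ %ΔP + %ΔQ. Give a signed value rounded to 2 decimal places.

+2.20%

%ΔQ ≈ Ed × %ΔP = (-1.22) × (-10%) = +12.2000%
%ΔTR ≈ %ΔP + %ΔQ = (-10%) + (+12.2000%) = +2.2000%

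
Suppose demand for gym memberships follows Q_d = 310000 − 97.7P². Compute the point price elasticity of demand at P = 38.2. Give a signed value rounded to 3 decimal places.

-1.703

dQ_d/dP = −2·97.7·P = -7464.28. At P = 38.2, Q_d = 167432.252.
Ed = (dQ_d/dP)·(P/Q_d) = (-7464.28) × (38.2/167432.252) = -1.70299…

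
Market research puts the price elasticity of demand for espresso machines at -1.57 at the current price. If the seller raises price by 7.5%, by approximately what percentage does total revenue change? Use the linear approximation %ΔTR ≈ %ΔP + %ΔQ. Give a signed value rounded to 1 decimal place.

%ΔQ ≈ Ed × %ΔP = (-1.57) × (+7.5%) = -11.7750%
%ΔTR ≈ %ΔP + %ΔQ = (+7.5%) + (-11.7750%) = -4.2750%

-4.3%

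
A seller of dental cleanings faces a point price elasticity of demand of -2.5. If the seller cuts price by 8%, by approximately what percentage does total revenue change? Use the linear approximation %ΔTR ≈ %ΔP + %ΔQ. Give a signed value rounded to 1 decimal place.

%ΔQ ≈ Ed × %ΔP = (-2.5) × (-8%) = +20.0000%
%ΔTR ≈ %ΔP + %ΔQ = (-8%) + (+20.0000%) = +12.0000%

+12.0%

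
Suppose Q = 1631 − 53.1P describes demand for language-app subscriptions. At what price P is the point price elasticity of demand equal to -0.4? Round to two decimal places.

8.78

Ed = −53.1P/(1631 − 53.1P). Set this equal to -0.4:
53.1P = 0.4·(1631 − 53.1P) ⇒ 53.1P(1 + 0.4) = 0.4·1631
P = 0.4·1631 / (53.1·1.4) = 8.7758…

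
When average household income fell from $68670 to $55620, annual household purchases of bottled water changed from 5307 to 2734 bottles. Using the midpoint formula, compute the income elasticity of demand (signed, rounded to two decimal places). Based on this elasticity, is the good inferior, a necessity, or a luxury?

3.05; luxury

%ΔQ = (2734 − 5307)/[( 5307 + 2734)/2] = -2573/4020.5 = -0.639970…
%ΔIncome = (55620 − 68670)/[( 68670 + 55620)/2] = -13050/62145 = -0.209992…
E_income = (-2573/4020.5) / (-13050/62145) = 3.0475…
E_income > 1 ⇒ normal good, luxury.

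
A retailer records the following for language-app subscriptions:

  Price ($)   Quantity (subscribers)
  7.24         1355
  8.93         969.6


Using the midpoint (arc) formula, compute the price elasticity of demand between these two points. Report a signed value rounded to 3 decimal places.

%ΔQ = (969.6 − 1355) / [(1355 + 969.6)/2] = -385.4/1162.3 = -0.331583…
%ΔP = (8.93 − 7.24) / [(7.24 + 8.93)/2] = 1.69/8.085 = 0.209029…
Arc Ed = %ΔQ / %ΔP = (-385.4/1162.3) / (1.69/8.085) = -1.58630…

-1.586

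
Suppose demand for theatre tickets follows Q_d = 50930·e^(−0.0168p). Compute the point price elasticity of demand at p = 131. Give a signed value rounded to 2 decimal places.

-2.20

dQ_d/dp = −0.0168·Q_d = -94.73. At p = 131, Q_d = 5638.69.
Ed = (dQ_d/dp)·(p/Q_d) = (-94.73) × (131/5638.69) = -2.2008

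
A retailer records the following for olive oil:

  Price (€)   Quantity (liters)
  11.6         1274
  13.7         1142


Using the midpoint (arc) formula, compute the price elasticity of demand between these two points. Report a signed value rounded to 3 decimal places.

-0.658

%ΔQ = (1142 − 1274) / [(1274 + 1142)/2] = -132/1208 = -0.109271…
%ΔP = (13.7 − 11.6) / [(11.6 + 13.7)/2] = 2.1/12.65 = 0.166007…
Arc Ed = %ΔQ / %ΔP = (-132/1208) / (2.1/12.65) = -0.65823…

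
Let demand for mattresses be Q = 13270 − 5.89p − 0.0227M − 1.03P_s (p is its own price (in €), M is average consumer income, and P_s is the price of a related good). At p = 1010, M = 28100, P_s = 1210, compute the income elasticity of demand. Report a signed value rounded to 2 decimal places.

-0.12

At the given values, Q = 13270 − 5.89(1010) − 0.0227(28100) − 1.03(1210) = 5436.93.
∂Q/∂M = -0.0227.
E = (-0.0227) × (28100/5436.93) = -0.1173…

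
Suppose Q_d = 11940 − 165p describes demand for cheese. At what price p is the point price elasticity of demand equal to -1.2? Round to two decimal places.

39.47

Ed = −165p/(11940 − 165p). Set this equal to -1.2:
165p = 1.2·(11940 − 165p) ⇒ 165p(1 + 1.2) = 1.2·11940
p = 1.2·11940 / (165·2.2) = 39.4710…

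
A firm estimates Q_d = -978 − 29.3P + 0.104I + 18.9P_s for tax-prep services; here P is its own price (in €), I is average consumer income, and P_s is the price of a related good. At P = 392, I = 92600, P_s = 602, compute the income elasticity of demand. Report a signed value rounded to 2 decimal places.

At the given values, Q_d = -978 − 29.3(392) + 0.104(92600) + 18.9(602) = 8544.6.
∂Q_d/∂I = 0.104.
E = (0.104) × (92600/8544.6) = 1.1270…

1.13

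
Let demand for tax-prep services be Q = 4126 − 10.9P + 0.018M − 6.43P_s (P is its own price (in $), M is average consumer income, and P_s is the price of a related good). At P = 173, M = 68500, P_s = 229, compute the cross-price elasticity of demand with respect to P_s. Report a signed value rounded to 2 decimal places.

At the given values, Q = 4126 − 10.9(173) + 0.018(68500) − 6.43(229) = 2000.83.
∂Q/∂P_s = -6.43.
E = (-6.43) × (229/2000.83) = -0.7359…

-0.74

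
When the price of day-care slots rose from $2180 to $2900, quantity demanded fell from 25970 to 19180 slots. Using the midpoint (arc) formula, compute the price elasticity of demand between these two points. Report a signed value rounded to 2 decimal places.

-1.06

%ΔQ = (19180 − 25970) / [(25970 + 19180)/2] = -6790/22575 = -0.300775…
%ΔP = (2900 − 2180) / [(2180 + 2900)/2] = 720/2540 = 0.283464…
Arc Ed = %ΔQ / %ΔP = (-6790/22575) / (720/2540) = -1.0610…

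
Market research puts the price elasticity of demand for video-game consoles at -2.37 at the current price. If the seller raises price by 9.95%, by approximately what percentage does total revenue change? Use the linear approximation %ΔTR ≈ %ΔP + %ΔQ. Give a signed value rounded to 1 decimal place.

%ΔQ ≈ Ed × %ΔP = (-2.37) × (+9.95%) = -23.5815%
%ΔTR ≈ %ΔP + %ΔQ = (+9.95%) + (-23.5815%) = -13.6315%

-13.6%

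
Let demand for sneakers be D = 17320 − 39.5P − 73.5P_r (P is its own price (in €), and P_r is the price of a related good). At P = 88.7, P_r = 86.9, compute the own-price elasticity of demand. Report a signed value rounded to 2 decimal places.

-0.47

At the given values, D = 17320 − 39.5(88.7) − 73.5(86.9) = 7429.2.
∂D/∂P = −39.5.
E = (-39.5) × (88.7/7429.2) = -0.4716…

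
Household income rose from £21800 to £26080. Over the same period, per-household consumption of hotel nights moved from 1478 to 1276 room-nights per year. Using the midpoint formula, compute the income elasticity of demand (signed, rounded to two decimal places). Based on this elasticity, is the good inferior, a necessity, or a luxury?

-0.82; inferior

%ΔQ = (1276 − 1478)/[( 1478 + 1276)/2] = -202/1377 = -0.146695…
%ΔIncome = (26080 − 21800)/[( 21800 + 26080)/2] = 4280/23940 = 0.178780…
E_income = (-202/1377) / (4280/23940) = -0.8205…
E_income < 0 ⇒ inferior good.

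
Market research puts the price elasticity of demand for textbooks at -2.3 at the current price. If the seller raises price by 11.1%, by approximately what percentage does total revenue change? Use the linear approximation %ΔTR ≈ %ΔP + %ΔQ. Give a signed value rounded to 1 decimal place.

-14.4%

%ΔQ ≈ Ed × %ΔP = (-2.3) × (+11.1%) = -25.5300%
%ΔTR ≈ %ΔP + %ΔQ = (+11.1%) + (-25.5300%) = -14.4300%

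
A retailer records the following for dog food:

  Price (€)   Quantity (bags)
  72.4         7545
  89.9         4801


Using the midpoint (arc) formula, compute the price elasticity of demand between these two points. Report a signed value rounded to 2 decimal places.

%ΔQ = (4801 − 7545) / [(7545 + 4801)/2] = -2744/6173 = -0.444516…
%ΔP = (89.9 − 72.4) / [(72.4 + 89.9)/2] = 17.5/81.15 = 0.215650…
Arc Ed = %ΔQ / %ΔP = (-2744/6173) / (17.5/81.15) = -2.0612…

-2.06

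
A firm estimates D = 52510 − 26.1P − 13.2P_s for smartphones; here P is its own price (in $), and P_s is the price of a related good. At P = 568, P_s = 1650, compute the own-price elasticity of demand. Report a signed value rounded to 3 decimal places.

-0.932

At the given values, D = 52510 − 26.1(568) − 13.2(1650) = 15905.2.
∂D/∂P = −26.1.
E = (-26.1) × (568/15905.2) = -0.93207…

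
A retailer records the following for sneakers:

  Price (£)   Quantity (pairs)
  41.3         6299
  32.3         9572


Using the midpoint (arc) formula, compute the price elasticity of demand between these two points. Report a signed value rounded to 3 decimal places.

-1.686

%ΔQ = (9572 − 6299) / [(6299 + 9572)/2] = 3273/7935.5 = 0.412450…
%ΔP = (32.3 − 41.3) / [(41.3 + 32.3)/2] = -9/36.8 = -0.244565…
Arc Ed = %ΔQ / %ΔP = (3273/7935.5) / (-9/36.8) = -1.68646…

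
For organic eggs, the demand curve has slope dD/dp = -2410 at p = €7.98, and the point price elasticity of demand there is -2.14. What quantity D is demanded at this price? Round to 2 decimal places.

Ed = (dD/dp)·(p/D) ⇒ D = (dD/dp)·p/Ed = (-2410)·7.98/(-2.14) = 8986.8224…

8986.82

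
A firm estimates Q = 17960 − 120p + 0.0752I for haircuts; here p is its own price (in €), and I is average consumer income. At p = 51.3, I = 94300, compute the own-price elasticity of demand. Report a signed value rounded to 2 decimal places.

At the given values, Q = 17960 − 120(51.3) + 0.0752(94300) = 18895.36.
∂Q/∂p = −120.
E = (-120) × (51.3/18895.36) = -0.3257…

-0.33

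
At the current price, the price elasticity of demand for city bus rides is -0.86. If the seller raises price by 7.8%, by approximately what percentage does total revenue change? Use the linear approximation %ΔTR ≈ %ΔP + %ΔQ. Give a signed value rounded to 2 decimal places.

+1.09%

%ΔQ ≈ Ed × %ΔP = (-0.86) × (+7.8%) = -6.7080%
%ΔTR ≈ %ΔP + %ΔQ = (+7.8%) + (-6.7080%) = +1.0920%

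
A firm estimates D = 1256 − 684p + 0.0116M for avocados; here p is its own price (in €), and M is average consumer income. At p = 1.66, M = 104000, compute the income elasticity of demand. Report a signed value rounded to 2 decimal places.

At the given values, D = 1256 − 684(1.66) + 0.0116(104000) = 1326.96.
∂D/∂M = 0.0116.
E = (0.0116) × (104000/1326.96) = 0.9091…

0.91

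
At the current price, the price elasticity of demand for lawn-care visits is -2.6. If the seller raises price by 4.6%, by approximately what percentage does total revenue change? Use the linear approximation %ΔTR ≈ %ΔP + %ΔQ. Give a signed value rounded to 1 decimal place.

%ΔQ ≈ Ed × %ΔP = (-2.6) × (+4.6%) = -11.9600%
%ΔTR ≈ %ΔP + %ΔQ = (+4.6%) + (-11.9600%) = -7.3600%

-7.4%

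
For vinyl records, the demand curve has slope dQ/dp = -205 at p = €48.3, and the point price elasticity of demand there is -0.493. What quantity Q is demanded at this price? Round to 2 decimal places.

20084.18

Ed = (dQ/dp)·(p/Q) ⇒ Q = (dQ/dp)·p/Ed = (-205)·48.3/(-0.493) = 20084.1784…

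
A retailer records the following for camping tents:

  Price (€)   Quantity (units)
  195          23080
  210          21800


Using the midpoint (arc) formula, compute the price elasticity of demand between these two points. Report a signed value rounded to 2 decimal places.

%ΔQ = (21800 − 23080) / [(23080 + 21800)/2] = -1280/22440 = -0.057040…
%ΔP = (210 − 195) / [(195 + 210)/2] = 15/202.5 = 0.074074…
Arc Ed = %ΔQ / %ΔP = (-1280/22440) / (15/202.5) = -0.7700…

-0.77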